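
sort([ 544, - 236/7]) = [ - 236/7, 544 ]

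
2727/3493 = 2727/3493 = 0.78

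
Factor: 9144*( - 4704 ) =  - 43013376 = - 2^8*3^3*7^2*127^1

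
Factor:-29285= - 5^1 * 5857^1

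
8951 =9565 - 614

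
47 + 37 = 84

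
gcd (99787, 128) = 1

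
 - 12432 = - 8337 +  - 4095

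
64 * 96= 6144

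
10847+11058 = 21905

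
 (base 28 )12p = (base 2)1101100001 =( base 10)865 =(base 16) 361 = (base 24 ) 1c1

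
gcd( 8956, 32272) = 4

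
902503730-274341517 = 628162213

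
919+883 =1802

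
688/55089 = 688/55089 =0.01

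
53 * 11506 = 609818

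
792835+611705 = 1404540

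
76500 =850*90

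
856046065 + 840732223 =1696778288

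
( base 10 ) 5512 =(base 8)12610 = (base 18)H04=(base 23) A9F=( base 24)9DG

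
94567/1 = 94567 = 94567.00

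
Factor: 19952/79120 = 5^( - 1 ) *23^( - 1 )*29^1 = 29/115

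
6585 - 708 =5877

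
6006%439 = 299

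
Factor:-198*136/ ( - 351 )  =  2992/39 = 2^4*3^( - 1)*11^1*13^( - 1 )*17^1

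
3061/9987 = 3061/9987 = 0.31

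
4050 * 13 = 52650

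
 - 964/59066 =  - 482/29533  =  -0.02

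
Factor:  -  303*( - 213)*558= 2^1*3^4*31^1*71^1*101^1= 36012762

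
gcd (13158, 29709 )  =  9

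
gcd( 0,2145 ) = 2145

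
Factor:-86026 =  - 2^1*43013^1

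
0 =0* 6084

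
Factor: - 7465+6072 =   -  7^1*  199^1 = - 1393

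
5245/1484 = 5245/1484=3.53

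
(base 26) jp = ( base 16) 207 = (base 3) 201020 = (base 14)291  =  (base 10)519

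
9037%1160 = 917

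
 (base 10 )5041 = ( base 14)1ba1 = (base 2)1001110110001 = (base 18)FA1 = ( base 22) A93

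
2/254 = 1/127=0.01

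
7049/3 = 7049/3 =2349.67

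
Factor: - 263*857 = -263^1*857^1 = - 225391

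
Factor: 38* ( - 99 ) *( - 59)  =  221958 = 2^1*3^2*11^1 * 19^1*59^1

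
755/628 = 1 + 127/628=1.20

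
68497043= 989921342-921424299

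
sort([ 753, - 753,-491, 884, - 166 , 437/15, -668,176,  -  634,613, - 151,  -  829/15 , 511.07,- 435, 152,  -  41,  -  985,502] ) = [ - 985,-753, - 668, - 634, -491,  -  435, - 166, - 151,-829/15 , - 41 , 437/15, 152, 176,502, 511.07, 613, 753,884] 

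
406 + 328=734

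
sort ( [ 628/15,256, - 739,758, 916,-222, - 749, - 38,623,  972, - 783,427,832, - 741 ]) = [  -  783,- 749,-741,-739, - 222,  -  38,628/15, 256,427, 623,758,832,916,972 ] 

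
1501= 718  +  783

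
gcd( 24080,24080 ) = 24080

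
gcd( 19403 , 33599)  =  1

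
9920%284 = 264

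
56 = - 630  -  -686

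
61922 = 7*8846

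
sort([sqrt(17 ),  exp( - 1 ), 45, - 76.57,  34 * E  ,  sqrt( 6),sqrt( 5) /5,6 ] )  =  [ - 76.57, exp (  -  1),sqrt( 5)/5, sqrt (6 ),sqrt( 17), 6,45,34*E ]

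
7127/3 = 7127/3= 2375.67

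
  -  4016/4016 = - 1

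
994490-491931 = 502559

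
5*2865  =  14325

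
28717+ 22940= 51657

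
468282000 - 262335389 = 205946611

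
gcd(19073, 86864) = 1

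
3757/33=3757/33 = 113.85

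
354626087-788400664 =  - 433774577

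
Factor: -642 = -2^1*3^1*107^1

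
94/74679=94/74679 = 0.00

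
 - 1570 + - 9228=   -  10798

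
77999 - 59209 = 18790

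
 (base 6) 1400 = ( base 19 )ii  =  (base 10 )360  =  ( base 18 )120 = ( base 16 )168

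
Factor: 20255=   5^1*4051^1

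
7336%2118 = 982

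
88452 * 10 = 884520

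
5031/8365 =5031/8365 = 0.60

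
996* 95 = 94620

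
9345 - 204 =9141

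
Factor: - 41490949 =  - 37^1*1121377^1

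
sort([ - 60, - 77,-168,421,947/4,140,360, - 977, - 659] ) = [ - 977 , - 659, - 168,  -  77 , - 60 , 140, 947/4, 360,  421]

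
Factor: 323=17^1*19^1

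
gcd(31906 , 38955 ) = 371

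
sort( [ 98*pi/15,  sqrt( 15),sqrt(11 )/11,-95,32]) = [-95,sqrt ( 11) /11, sqrt( 15 ),98*pi/15,32]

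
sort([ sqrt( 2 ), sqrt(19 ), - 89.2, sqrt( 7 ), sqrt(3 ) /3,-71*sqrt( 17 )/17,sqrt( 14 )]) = [ - 89.2,-71*sqrt( 17 )/17, sqrt( 3)/3,sqrt( 2), sqrt( 7 ), sqrt ( 14 ), sqrt(19 )]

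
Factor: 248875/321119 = 5^3*11^1*19^( - 1)*181^1*16901^ ( - 1 ) 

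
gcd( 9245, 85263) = 1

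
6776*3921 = 26568696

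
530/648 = 265/324 = 0.82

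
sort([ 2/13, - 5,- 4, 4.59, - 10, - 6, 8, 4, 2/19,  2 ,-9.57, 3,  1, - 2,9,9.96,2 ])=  [-10, - 9.57, - 6,-5, - 4, - 2,  2/19, 2/13, 1, 2,2, 3,4,4.59, 8,9 , 9.96]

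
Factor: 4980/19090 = 2^1*3^1*23^( -1) = 6/23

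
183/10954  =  183/10954 = 0.02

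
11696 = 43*272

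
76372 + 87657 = 164029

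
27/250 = 27/250=   0.11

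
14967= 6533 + 8434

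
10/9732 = 5/4866 = 0.00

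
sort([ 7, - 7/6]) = [ -7/6,7]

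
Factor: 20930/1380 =91/6   =  2^( - 1)*3^( - 1 ) *7^1*13^1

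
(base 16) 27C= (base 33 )j9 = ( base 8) 1174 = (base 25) 10B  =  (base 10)636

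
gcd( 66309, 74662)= 1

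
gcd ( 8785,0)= 8785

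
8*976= 7808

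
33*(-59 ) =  - 1947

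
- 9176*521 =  -4780696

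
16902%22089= 16902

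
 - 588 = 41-629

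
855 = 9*95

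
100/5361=100/5361= 0.02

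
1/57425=1/57425= 0.00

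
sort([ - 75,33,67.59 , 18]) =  [ - 75,18, 33, 67.59]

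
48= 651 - 603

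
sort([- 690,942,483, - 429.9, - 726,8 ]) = [-726, - 690,  -  429.9, 8,483,942] 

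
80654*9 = 725886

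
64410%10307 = 2568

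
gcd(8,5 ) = 1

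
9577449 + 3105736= 12683185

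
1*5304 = 5304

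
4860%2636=2224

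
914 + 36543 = 37457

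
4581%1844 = 893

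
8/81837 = 8/81837 = 0.00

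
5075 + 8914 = 13989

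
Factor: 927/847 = 3^2*7^( - 1)*11^( - 2) * 103^1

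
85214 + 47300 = 132514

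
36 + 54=90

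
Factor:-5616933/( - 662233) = 3^1 * 7^1*11^( - 2)*13^( - 1 )*37^1*421^( - 1 )*7229^1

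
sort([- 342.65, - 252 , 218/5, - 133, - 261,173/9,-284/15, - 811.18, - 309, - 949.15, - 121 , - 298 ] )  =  [ - 949.15 , - 811.18, - 342.65, - 309 , - 298, - 261 , -252, - 133 , - 121,-284/15 , 173/9  ,  218/5 ]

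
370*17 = 6290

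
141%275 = 141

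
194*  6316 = 1225304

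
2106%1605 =501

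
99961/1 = 99961 = 99961.00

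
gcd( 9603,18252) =9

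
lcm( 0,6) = 0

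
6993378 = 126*55503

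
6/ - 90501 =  - 1 + 30165/30167 = - 0.00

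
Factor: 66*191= 2^1*3^1*11^1*191^1 = 12606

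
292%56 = 12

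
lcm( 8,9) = 72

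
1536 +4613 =6149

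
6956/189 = 6956/189  =  36.80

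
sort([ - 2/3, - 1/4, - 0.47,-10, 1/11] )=[ - 10 , - 2/3,  -  0.47, - 1/4, 1/11] 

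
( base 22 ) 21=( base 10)45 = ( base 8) 55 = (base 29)1G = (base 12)39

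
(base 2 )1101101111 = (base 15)3D9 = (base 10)879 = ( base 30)T9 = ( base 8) 1557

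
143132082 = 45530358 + 97601724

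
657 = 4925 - 4268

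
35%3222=35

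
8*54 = 432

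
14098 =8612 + 5486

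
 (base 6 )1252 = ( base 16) 140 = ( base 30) ak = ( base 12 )228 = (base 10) 320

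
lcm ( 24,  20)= 120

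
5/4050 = 1/810= 0.00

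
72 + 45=117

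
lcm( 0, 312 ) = 0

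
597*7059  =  4214223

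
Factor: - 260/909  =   - 2^2 * 3^(-2)*5^1*13^1*101^( - 1)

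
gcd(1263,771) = 3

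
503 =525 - 22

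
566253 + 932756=1499009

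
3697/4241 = 3697/4241=0.87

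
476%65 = 21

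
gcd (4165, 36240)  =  5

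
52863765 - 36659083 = 16204682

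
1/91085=1/91085 = 0.00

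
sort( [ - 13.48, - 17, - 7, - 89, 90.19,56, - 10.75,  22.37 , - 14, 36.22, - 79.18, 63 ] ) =[ - 89, - 79.18,  -  17, - 14, - 13.48, - 10.75, - 7, 22.37, 36.22  ,  56, 63,90.19]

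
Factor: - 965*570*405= -222770250 = -2^1*3^5*5^3 * 19^1*193^1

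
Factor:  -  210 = -2^1*3^1*5^1*7^1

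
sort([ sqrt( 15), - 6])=[ - 6, sqrt( 15) ] 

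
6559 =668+5891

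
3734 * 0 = 0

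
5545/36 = 5545/36 = 154.03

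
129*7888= 1017552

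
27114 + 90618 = 117732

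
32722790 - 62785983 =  - 30063193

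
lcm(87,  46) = 4002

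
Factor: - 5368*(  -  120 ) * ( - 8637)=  - 2^6*3^2 * 5^1*11^1*61^1*2879^1=- 5563609920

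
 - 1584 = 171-1755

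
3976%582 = 484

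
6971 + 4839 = 11810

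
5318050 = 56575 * 94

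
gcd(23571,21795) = 3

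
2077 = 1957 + 120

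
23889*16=382224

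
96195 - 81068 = 15127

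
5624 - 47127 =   -  41503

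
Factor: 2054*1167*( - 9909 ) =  - 23752051362 = - 2^1 * 3^4*13^1*79^1*367^1*389^1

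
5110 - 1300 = 3810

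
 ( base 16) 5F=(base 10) 95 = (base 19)50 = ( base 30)35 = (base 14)6B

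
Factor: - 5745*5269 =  - 3^1*5^1*11^1 * 383^1*479^1 = - 30270405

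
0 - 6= - 6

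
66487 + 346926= 413413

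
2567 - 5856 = -3289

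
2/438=1/219 = 0.00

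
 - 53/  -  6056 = 53/6056 = 0.01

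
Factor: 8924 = 2^2*23^1*97^1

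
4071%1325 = 96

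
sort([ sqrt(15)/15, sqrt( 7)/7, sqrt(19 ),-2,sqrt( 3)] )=[ -2,sqrt(15)/15, sqrt( 7)/7,sqrt(3), sqrt(19 )] 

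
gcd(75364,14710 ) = 2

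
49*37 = 1813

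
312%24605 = 312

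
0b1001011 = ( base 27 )2l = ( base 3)2210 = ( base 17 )47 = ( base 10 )75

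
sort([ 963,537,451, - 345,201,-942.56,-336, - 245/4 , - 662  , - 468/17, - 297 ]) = [ - 942.56, - 662 , - 345, - 336, - 297, - 245/4, - 468/17,201, 451,537,  963]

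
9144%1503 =126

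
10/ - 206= - 1 + 98/103= -0.05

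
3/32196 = 1/10732 = 0.00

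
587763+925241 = 1513004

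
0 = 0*6313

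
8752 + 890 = 9642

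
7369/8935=7369/8935= 0.82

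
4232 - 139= 4093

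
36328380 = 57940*627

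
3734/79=47 + 21/79 = 47.27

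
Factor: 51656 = 2^3  *11^1 *587^1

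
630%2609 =630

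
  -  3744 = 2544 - 6288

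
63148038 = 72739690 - 9591652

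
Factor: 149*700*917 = 95643100= 2^2*5^2 * 7^2*131^1 * 149^1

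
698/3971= 698/3971 =0.18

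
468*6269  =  2933892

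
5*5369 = 26845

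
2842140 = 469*6060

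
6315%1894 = 633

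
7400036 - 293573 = 7106463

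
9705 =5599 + 4106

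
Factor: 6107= 31^1* 197^1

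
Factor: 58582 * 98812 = 2^3*7^1*17^1*1723^1*3529^1 = 5788604584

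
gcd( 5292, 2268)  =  756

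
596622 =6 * 99437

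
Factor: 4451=4451^1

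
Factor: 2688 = 2^7*3^1*7^1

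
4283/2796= 4283/2796 = 1.53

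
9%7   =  2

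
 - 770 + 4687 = 3917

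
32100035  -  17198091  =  14901944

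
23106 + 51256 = 74362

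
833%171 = 149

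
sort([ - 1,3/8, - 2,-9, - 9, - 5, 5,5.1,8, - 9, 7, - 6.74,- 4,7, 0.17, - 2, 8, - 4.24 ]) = [ - 9, - 9,-9, - 6.74,- 5, - 4.24, - 4,  -  2, - 2, - 1 , 0.17, 3/8, 5, 5.1 , 7,7, 8, 8 ]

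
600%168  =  96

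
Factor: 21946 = 2^1 * 10973^1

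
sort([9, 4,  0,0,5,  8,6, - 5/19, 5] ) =[ - 5/19,0,0,  4,5,5,6, 8,  9 ] 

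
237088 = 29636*8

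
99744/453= 220 + 28/151 = 220.19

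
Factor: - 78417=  - 3^2 * 8713^1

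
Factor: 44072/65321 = 56/83  =  2^3 * 7^1*83^( - 1)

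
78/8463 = 2/217 = 0.01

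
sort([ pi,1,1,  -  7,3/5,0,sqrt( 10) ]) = [ - 7 , 0,3/5,1, 1, pi,  sqrt( 10 )] 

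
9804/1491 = 3268/497 = 6.58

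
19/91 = 19/91 = 0.21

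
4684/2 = 2342 = 2342.00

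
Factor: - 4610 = - 2^1*5^1*461^1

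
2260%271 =92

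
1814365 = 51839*35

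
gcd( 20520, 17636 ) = 4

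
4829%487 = 446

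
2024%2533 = 2024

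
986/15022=17/259 = 0.07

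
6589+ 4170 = 10759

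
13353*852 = 11376756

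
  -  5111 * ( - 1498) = 7656278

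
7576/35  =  216 + 16/35 =216.46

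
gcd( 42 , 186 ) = 6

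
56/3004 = 14/751 = 0.02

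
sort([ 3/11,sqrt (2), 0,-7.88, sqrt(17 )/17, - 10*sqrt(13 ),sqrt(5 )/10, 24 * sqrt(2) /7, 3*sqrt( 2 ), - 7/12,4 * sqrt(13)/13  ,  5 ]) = [ - 10*sqrt(13 ), - 7.88, - 7/12, 0, sqrt(5)/10, sqrt(17 ) /17,  3/11, 4 * sqrt(13) /13, sqrt( 2 ), 3*sqrt( 2 ), 24 *sqrt ( 2)/7, 5] 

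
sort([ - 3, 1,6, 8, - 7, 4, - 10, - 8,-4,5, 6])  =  [- 10, - 8,-7 ,-4, - 3, 1,4, 5,6, 6, 8 ]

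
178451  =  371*481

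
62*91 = 5642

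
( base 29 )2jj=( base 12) 1378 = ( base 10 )2252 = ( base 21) 525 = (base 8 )4314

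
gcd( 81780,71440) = 940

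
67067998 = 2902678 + 64165320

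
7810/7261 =7810/7261 = 1.08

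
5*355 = 1775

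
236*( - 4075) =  - 961700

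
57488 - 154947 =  - 97459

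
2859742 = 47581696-44721954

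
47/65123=47/65123 = 0.00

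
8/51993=8/51993 = 0.00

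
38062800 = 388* 98100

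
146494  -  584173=- 437679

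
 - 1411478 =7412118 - 8823596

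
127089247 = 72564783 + 54524464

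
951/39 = 317/13 = 24.38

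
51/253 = 51/253 = 0.20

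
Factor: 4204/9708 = 1051/2427=3^( - 1)*809^(  -  1) * 1051^1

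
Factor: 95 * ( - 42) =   -  2^1*3^1*5^1*7^1 * 19^1 = - 3990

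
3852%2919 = 933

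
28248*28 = 790944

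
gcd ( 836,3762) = 418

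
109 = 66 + 43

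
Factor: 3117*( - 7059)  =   - 22002903 = -3^2*13^1*181^1*1039^1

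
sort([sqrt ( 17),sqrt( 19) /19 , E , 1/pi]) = [sqrt( 19 ) /19  ,  1/pi, E, sqrt( 17)]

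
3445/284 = 3445/284= 12.13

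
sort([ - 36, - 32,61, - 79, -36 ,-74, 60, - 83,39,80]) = [ - 83, - 79,- 74, - 36, - 36, - 32, 39, 60,61, 80 ] 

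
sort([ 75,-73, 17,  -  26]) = [ - 73, -26,17,75 ] 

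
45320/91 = 45320/91= 498.02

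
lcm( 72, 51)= 1224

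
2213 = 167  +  2046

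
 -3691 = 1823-5514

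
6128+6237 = 12365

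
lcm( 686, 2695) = 37730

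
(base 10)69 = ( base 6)153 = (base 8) 105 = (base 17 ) 41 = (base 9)76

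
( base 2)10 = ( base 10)2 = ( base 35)2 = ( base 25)2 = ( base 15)2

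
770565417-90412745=680152672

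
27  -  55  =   - 28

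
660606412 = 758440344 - 97833932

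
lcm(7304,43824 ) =43824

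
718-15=703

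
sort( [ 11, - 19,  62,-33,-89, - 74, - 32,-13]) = [ - 89, - 74, - 33, - 32,  -  19, - 13, 11,62] 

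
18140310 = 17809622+330688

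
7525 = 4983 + 2542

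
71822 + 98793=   170615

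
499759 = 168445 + 331314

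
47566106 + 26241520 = 73807626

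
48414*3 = 145242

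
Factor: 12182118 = 2^1*3^1*13^1*47^1*3323^1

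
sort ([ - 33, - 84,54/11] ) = [ -84, - 33, 54/11]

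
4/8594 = 2/4297=0.00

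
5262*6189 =32566518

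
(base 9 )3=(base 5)3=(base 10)3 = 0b11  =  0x3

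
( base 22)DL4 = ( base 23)CHJ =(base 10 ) 6758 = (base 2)1101001100110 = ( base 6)51142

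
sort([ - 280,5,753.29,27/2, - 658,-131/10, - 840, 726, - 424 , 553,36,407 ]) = [ - 840, - 658,-424, - 280 , - 131/10,5, 27/2,36,  407,  553,726,753.29 ]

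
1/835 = 1/835= 0.00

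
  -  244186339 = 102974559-347160898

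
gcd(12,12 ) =12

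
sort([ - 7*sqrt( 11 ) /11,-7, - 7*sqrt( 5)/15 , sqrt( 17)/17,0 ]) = [  -  7, - 7*sqrt(11) /11, - 7*sqrt(5)/15, 0,sqrt( 17)/17 ] 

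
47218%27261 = 19957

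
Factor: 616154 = 2^1 * 7^1*11^1*4001^1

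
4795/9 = 532 + 7/9 = 532.78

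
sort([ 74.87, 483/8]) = [483/8,  74.87]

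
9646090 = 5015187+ 4630903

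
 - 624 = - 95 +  - 529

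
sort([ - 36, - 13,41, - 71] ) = [ -71, - 36, - 13,41] 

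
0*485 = 0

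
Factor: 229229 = 7^1*11^1* 13^1*229^1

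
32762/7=32762/7 = 4680.29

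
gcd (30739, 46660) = 1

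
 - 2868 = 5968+  -  8836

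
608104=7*86872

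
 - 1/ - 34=1/34 = 0.03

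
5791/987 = 5791/987= 5.87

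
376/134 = 2 + 54/67=2.81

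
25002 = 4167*6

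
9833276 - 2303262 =7530014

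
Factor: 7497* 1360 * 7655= 78049767600 = 2^4*3^2*5^2*7^2*17^2*1531^1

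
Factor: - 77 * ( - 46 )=2^1*7^1 * 11^1 *23^1=3542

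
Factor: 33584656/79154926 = 16792328/39577463= 2^3*7^1 * 17^1*31^1*569^1*39577463^( - 1 ) 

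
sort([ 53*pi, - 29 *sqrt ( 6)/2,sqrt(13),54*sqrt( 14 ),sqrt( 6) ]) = [ - 29*sqrt(6 )/2,  sqrt(6), sqrt( 13 ),53*pi, 54*sqrt(14)]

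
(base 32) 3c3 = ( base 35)2ST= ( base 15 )1059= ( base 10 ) 3459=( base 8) 6603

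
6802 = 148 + 6654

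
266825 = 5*53365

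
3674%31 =16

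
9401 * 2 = 18802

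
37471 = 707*53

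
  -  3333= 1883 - 5216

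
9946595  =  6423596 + 3522999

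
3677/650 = 5  +  427/650=5.66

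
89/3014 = 89/3014= 0.03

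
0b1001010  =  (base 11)68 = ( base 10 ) 74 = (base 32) 2A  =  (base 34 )26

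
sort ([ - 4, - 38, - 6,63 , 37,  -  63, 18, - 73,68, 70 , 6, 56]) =[ - 73,-63, - 38, - 6 , - 4,6,18, 37, 56, 63,68,70 ]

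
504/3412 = 126/853 = 0.15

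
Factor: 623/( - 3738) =-1/6 = -2^( - 1 )*3^( - 1 ) 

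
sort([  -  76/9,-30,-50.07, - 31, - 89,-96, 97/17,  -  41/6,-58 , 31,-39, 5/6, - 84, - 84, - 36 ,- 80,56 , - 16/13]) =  [ - 96  ,-89,-84, - 84, - 80, - 58, - 50.07,  -  39, - 36, - 31, - 30,-76/9, - 41/6 ,-16/13 , 5/6,97/17, 31, 56]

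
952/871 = 952/871 = 1.09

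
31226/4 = 7806 + 1/2 = 7806.50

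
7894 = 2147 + 5747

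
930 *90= 83700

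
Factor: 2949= 3^1* 983^1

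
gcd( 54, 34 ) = 2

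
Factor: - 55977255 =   -  3^2*5^1*1243939^1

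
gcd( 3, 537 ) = 3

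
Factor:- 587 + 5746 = 7^1*11^1*67^1 = 5159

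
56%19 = 18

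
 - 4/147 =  - 1+143/147 = -  0.03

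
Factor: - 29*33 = -3^1*11^1*29^1 = -957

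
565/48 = 11 + 37/48  =  11.77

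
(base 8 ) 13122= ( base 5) 140324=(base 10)5714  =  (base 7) 22442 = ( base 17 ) 12d2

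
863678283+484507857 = 1348186140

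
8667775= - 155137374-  - 163805149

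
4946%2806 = 2140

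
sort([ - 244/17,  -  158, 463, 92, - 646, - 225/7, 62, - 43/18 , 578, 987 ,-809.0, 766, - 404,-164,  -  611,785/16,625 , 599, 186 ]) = [-809.0 ,-646,-611, - 404,-164, - 158,  -  225/7,-244/17, - 43/18,785/16, 62, 92,186 , 463,578, 599, 625, 766, 987 ] 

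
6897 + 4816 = 11713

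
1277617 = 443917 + 833700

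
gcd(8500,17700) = 100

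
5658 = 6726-1068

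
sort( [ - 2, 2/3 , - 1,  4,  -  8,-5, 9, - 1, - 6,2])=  [ -8, - 6, - 5,-2, - 1 , - 1, 2/3, 2, 4,9] 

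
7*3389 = 23723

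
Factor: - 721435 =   -  5^1 * 11^1*13^1*1009^1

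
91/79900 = 91/79900 = 0.00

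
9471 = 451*21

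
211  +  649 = 860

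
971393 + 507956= 1479349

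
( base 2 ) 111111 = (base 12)53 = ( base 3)2100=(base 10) 63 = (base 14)47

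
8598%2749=351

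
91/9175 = 91/9175 = 0.01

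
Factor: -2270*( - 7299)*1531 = 25366725630 =2^1 *3^2*5^1 *227^1 * 811^1*1531^1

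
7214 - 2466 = 4748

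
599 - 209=390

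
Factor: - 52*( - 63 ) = 2^2*3^2*7^1*13^1 = 3276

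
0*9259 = 0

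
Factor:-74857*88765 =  - 5^1*41^1*433^1*74857^1 = - 6644681605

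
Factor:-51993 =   -  3^2 * 53^1 *109^1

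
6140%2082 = 1976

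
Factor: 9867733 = 179^1 * 55127^1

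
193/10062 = 193/10062=0.02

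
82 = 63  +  19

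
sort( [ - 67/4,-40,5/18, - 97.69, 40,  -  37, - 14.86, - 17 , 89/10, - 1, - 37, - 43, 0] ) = [ - 97.69 , - 43, - 40,- 37,-37,-17, - 67/4, - 14.86, - 1,  0 , 5/18,89/10,40]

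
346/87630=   173/43815 = 0.00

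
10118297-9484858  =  633439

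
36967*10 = 369670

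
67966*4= 271864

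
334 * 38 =12692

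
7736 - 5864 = 1872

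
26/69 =26/69 = 0.38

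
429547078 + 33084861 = 462631939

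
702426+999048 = 1701474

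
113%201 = 113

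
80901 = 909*89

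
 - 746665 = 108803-855468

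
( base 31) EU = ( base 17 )1a5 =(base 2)111010000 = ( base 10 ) 464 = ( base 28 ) gg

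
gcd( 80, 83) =1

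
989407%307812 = 65971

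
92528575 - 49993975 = 42534600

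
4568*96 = 438528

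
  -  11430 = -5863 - 5567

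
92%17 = 7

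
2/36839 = 2/36839 = 0.00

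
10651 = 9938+713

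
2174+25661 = 27835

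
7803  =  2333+5470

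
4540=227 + 4313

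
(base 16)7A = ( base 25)4m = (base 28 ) 4a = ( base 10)122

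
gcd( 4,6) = 2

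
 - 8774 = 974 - 9748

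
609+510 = 1119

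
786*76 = 59736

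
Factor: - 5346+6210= 2^5*3^3 = 864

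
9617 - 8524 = 1093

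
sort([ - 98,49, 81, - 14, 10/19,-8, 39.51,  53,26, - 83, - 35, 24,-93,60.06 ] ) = [ - 98, - 93, - 83, - 35, - 14 , - 8,10/19,24, 26,39.51,49,53, 60.06,81 ]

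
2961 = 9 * 329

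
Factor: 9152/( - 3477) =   -  2^6*3^( - 1 )*11^1*13^1 * 19^(-1)*61^ (-1) 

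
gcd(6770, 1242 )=2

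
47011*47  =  2209517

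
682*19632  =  13389024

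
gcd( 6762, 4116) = 294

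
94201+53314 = 147515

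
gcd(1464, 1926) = 6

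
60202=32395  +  27807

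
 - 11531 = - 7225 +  - 4306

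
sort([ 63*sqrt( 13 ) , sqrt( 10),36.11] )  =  [ sqrt( 10 ), 36.11,63*sqrt( 13 )] 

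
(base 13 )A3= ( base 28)4L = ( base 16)85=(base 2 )10000101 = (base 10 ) 133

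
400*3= 1200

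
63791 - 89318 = -25527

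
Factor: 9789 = 3^1*13^1*251^1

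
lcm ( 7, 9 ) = 63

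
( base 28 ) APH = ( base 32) 8bd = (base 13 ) 3B83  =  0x216D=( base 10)8557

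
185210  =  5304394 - 5119184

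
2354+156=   2510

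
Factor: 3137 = 3137^1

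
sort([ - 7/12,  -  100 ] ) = [ - 100, - 7/12]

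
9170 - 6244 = 2926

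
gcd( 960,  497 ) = 1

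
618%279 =60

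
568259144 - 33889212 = 534369932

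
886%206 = 62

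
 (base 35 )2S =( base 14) 70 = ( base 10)98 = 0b1100010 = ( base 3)10122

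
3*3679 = 11037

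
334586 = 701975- 367389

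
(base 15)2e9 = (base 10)669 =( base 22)189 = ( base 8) 1235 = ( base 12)479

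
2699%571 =415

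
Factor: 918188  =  2^2 * 229547^1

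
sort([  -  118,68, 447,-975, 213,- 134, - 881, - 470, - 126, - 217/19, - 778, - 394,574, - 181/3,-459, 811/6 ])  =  [- 975, -881, - 778,-470 , -459, - 394, - 134,- 126, - 118, - 181/3, - 217/19, 68,811/6 , 213,447,574 ]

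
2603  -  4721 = - 2118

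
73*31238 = 2280374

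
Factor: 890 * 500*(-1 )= -445000 = - 2^3*5^4*89^1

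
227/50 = 227/50 =4.54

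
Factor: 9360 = 2^4*3^2  *  5^1*13^1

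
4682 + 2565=7247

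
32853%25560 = 7293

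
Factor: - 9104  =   - 2^4*569^1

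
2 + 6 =8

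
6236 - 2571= 3665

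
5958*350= 2085300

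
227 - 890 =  - 663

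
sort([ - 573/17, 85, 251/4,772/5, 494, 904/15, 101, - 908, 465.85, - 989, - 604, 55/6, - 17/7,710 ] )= [ - 989, - 908, - 604, - 573/17, - 17/7,55/6,  904/15,  251/4 , 85, 101, 772/5, 465.85, 494  ,  710]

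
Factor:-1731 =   -  3^1*577^1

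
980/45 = 196/9 = 21.78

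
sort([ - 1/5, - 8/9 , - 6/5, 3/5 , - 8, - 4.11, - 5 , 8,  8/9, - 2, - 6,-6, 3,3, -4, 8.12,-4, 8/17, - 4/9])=[ - 8, - 6, - 6, - 5, - 4.11, - 4, - 4,-2, - 6/5, - 8/9, - 4/9 , - 1/5, 8/17,3/5, 8/9,3,3,8 , 8.12] 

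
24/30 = 4/5 = 0.80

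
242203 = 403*601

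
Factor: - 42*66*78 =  - 2^3*3^3*7^1*11^1*13^1 = -216216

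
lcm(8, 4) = 8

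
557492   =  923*604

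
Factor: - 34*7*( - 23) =5474 = 2^1*7^1*17^1*23^1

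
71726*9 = 645534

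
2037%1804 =233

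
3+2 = 5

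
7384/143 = 51 + 7/11=51.64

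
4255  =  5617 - 1362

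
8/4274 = 4/2137 = 0.00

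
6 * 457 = 2742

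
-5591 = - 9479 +3888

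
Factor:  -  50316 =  - 2^2*3^1*7^1 * 599^1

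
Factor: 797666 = 2^1 * 398833^1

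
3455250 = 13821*250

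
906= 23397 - 22491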